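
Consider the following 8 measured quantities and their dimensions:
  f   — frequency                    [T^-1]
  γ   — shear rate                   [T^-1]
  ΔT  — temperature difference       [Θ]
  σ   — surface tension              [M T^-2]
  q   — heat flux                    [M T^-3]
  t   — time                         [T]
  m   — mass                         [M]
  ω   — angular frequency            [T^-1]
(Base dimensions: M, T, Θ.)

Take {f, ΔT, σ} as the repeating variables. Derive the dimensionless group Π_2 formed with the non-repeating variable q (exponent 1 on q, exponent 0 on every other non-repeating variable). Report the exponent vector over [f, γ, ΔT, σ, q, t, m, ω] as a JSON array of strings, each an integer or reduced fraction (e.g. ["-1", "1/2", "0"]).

Dimensional matrix (M×T×Θ by f×γ×ΔT×σ×q×t×m×ω):
  M: [ 0  0  0  1  1  0  1  0]
  T: [-1 -1  0 -2 -3  1  0 -1]
  Θ: [ 0  0  1  0  0  0  0  0]
RREF → pivots at {f,ΔT,σ} ⇒ r = 3
Repeat: f,ΔT,σ; free: γ,q,t,m,ω
RREF:
  r0: [   1    1    0    0    1   -1   -2    1]
  r1: [   0    0    1    0    0    0    0    0]
  r2: [   0    0    0    1    1    0    1    0]
Fix exponent of q at 1, γ at 0, t at 0, m at 0, ω at 0; solve each RREF row for its pivot's exponent:
  r0: exp(f) + (1)·1 = 0 ⇒ exp(f) = -1
  r1: exp(ΔT) + (0)·1 = 0 ⇒ exp(ΔT) = 0
  r2: exp(σ) + (1)·1 = 0 ⇒ exp(σ) = -1
Π_2 = f^-1 · σ^-1 · q

["-1", "0", "0", "-1", "1", "0", "0", "0"]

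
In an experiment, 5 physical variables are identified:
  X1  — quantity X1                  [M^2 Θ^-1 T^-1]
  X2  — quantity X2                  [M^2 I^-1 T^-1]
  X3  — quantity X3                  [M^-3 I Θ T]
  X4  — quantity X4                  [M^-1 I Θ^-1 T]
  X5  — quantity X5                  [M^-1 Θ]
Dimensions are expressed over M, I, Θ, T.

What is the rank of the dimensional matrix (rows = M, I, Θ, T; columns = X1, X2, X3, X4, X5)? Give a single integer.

Dimensional matrix (M×I×Θ×T by X1×X2×X3×X4×X5):
  M: [ 2  2 -3 -1 -1]
  I: [ 0 -1  1  1  0]
  Θ: [-1  0  1 -1  1]
  T: [-1 -1  1  1  0]
RREF → pivots at {X1,X2,X3} ⇒ r = 3

3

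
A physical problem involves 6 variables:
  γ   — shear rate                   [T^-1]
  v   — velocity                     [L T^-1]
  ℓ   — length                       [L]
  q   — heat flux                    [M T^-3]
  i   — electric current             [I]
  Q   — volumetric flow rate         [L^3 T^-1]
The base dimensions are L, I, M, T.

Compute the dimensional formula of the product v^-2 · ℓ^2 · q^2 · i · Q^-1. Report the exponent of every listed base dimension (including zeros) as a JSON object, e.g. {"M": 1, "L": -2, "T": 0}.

Exponent matrix [L,I,M,T] × [γ,v,ℓ,q,i,Q]:
  L: [ 0  1  1  0  0  3]
  I: [ 0  0  0  0  1  0]
  M: [ 0  0  0  1  0  0]
  T: [-1 -1  0 -3  0 -1]
  [L]: (-2)·1+(2)·1+(2)·0+(1)·0+(-1)·3 = -3
  [I]: (-2)·0+(2)·0+(2)·0+(1)·1+(-1)·0 = 1
  [M]: (-2)·0+(2)·0+(2)·1+(1)·0+(-1)·0 = 2
  [T]: (-2)·-1+(2)·0+(2)·-3+(1)·0+(-1)·-1 = -3
⇒ L^-3 I M^2 T^-3

{"L": -3, "I": 1, "M": 2, "T": -3}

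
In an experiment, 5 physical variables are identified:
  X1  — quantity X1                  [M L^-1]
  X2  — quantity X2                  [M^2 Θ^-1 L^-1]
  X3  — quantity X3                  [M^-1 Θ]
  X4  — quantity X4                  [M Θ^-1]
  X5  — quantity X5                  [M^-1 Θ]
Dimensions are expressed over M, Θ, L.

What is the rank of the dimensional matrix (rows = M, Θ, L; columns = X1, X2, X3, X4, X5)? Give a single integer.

Write exponents as rows M,Θ,L / cols X1,X2,X3,X4,X5:
  M: [ 1  2 -1  1 -1]
  Θ: [ 0 -1  1 -1  1]
  L: [-1 -1  0  0  0]
Echelon form has 2 nonzero rows (pivots: X1,X2)

2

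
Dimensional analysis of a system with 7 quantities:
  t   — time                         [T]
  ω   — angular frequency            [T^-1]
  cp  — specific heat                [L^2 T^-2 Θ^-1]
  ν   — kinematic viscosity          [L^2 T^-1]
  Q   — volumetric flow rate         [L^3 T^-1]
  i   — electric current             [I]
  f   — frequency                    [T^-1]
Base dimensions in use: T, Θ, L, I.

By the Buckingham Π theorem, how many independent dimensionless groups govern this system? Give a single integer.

Dimensional matrix (T×Θ×L×I by t×ω×cp×ν×Q×i×f):
  T: [ 1 -1 -2 -1 -1  0 -1]
  Θ: [ 0  0 -1  0  0  0  0]
  L: [ 0  0  2  2  3  0  0]
  I: [ 0  0  0  0  0  1  0]
Row reduction gives pivot columns t,cp,ν,i; rank = 4
n=7, r=4 ⇒ 3 dimensionless groups

3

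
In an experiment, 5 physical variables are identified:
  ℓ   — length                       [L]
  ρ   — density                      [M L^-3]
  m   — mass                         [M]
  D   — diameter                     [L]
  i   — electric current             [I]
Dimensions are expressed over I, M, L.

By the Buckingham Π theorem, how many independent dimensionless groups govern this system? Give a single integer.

2

Write exponents as rows I,M,L / cols ℓ,ρ,m,D,i:
  I: [ 0  0  0  0  1]
  M: [ 0  1  1  0  0]
  L: [ 1 -3  0  1  0]
RREF → pivots at {ℓ,ρ,i} ⇒ r = 3
5 vars − rank 3 = 2 Π groups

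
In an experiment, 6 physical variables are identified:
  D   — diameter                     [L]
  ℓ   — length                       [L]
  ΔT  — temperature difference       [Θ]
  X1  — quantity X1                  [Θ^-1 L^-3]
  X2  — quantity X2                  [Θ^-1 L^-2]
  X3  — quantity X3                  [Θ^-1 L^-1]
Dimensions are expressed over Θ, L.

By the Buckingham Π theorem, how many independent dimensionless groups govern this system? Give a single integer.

4

Dimensional matrix (Θ×L by D×ℓ×ΔT×X1×X2×X3):
  Θ: [ 0  0  1 -1 -1 -1]
  L: [ 1  1  0 -3 -2 -1]
Row reduction gives pivot columns D,ΔT; rank = 2
6 vars − rank 2 = 4 Π groups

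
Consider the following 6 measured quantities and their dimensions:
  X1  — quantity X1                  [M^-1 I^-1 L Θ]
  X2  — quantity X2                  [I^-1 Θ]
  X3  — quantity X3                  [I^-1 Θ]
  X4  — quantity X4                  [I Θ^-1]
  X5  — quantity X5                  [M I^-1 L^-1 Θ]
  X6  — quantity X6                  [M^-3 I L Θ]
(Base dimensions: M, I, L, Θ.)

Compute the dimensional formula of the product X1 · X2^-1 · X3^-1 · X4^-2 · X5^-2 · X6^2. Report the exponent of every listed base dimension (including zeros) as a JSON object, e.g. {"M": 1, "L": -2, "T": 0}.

Dimensional matrix (M×I×L×Θ by X1×X2×X3×X4×X5×X6):
  M: [-1  0  0  0  1 -3]
  I: [-1 -1 -1  1 -1  1]
  L: [ 1  0  0  0 -1  1]
  Θ: [ 1  1  1 -1  1  1]
  [M]: (1)·-1+(-1)·0+(-1)·0+(-2)·0+(-2)·1+(2)·-3 = -9
  [I]: (1)·-1+(-1)·-1+(-1)·-1+(-2)·1+(-2)·-1+(2)·1 = 3
  [L]: (1)·1+(-1)·0+(-1)·0+(-2)·0+(-2)·-1+(2)·1 = 5
  [Θ]: (1)·1+(-1)·1+(-1)·1+(-2)·-1+(-2)·1+(2)·1 = 1
⇒ M^-9 I^3 L^5 Θ

{"M": -9, "I": 3, "L": 5, "Θ": 1}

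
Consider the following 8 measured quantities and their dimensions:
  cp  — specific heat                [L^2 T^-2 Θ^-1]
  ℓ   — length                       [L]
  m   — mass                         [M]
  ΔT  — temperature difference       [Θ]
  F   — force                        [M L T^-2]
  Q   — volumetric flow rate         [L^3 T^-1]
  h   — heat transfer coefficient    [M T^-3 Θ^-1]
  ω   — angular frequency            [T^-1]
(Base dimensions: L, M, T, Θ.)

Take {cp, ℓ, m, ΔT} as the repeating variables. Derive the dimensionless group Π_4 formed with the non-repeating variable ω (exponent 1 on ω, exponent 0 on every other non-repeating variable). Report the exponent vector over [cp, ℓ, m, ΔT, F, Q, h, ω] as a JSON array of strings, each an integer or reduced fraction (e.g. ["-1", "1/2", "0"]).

["-1/2", "1", "0", "-1/2", "0", "0", "0", "1"]

Dimensional matrix (L×M×T×Θ by cp×ℓ×m×ΔT×F×Q×h×ω):
  L: [ 2  1  0  0  1  3  0  0]
  M: [ 0  0  1  0  1  0  1  0]
  T: [-2  0  0  0 -2 -1 -3 -1]
  Θ: [-1  0  0  1  0  0 -1  0]
Row reduction gives pivot columns cp,ℓ,m,ΔT; rank = 4
Pivot set = {cp,ℓ,m,ΔT}, free = {F,Q,h,ω}
RREF:
  r0: [   1    0    0    0    1  1/2  3/2  1/2]
  r1: [   0    1    0    0   -1    2   -3   -1]
  r2: [   0    0    1    0    1    0    1    0]
  r3: [   0    0    0    1    1  1/2  1/2  1/2]
Fix exponent of ω at 1, F at 0, Q at 0, h at 0; solve each RREF row for its pivot's exponent:
  r0: exp(cp) + (1/2)·1 = 0 ⇒ exp(cp) = -1/2
  r1: exp(ℓ) + (-1)·1 = 0 ⇒ exp(ℓ) = 1
  r2: exp(m) + (0)·1 = 0 ⇒ exp(m) = 0
  r3: exp(ΔT) + (1/2)·1 = 0 ⇒ exp(ΔT) = -1/2
Π_4 = cp^(-1/2) · ℓ · ΔT^(-1/2) · ω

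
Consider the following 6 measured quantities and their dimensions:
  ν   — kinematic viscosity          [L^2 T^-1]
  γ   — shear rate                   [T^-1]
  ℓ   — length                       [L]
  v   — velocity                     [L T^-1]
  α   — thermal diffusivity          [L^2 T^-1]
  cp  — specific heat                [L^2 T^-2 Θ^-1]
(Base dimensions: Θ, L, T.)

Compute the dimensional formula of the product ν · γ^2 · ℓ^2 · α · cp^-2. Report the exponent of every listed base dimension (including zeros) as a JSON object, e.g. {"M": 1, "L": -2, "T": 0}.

Dimensional matrix (Θ×L×T by ν×γ×ℓ×v×α×cp):
  Θ: [ 0  0  0  0  0 -1]
  L: [ 2  0  1  1  2  2]
  T: [-1 -1  0 -1 -1 -2]
  [Θ]: (1)·0+(2)·0+(2)·0+(1)·0+(-2)·-1 = 2
  [L]: (1)·2+(2)·0+(2)·1+(1)·2+(-2)·2 = 2
  [T]: (1)·-1+(2)·-1+(2)·0+(1)·-1+(-2)·-2 = 0
⇒ Θ^2 L^2

{"Θ": 2, "L": 2, "T": 0}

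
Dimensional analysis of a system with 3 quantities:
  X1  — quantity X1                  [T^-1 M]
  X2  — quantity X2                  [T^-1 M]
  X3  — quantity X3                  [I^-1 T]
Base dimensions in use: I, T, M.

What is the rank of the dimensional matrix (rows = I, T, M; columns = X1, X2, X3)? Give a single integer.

Exponent matrix [I,T,M] × [X1,X2,X3]:
  I: [ 0  0 -1]
  T: [-1 -1  1]
  M: [ 1  1  0]
Echelon form has 2 nonzero rows (pivots: X1,X3)

2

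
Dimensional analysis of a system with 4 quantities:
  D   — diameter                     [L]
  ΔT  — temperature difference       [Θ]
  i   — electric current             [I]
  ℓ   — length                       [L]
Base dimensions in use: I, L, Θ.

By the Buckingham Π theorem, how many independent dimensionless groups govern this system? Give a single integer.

Exponent matrix [I,L,Θ] × [D,ΔT,i,ℓ]:
  I: [ 0  0  1  0]
  L: [ 1  0  0  1]
  Θ: [ 0  1  0  0]
Row reduction gives pivot columns D,ΔT,i; rank = 3
n=4, r=3 ⇒ 1 dimensionless group

1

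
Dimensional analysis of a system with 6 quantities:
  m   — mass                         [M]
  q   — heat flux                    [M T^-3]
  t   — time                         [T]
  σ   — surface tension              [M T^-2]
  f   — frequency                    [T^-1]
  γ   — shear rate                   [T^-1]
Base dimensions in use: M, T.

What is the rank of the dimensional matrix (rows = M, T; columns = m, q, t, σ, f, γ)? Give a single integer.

Exponent matrix [M,T] × [m,q,t,σ,f,γ]:
  M: [ 1  1  0  1  0  0]
  T: [ 0 -3  1 -2 -1 -1]
Row reduction gives pivot columns m,q; rank = 2

2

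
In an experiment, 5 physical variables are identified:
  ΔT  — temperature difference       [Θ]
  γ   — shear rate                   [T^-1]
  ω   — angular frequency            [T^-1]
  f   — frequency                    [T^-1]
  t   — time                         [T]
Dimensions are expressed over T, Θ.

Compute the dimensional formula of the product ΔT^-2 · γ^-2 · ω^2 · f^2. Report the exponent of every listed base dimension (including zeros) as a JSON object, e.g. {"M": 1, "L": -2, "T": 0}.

{"T": -2, "Θ": -2}

Dimensional matrix (T×Θ by ΔT×γ×ω×f×t):
  T: [ 0 -1 -1 -1  1]
  Θ: [ 1  0  0  0  0]
  [T]: (-2)·0+(-2)·-1+(2)·-1+(2)·-1 = -2
  [Θ]: (-2)·1+(-2)·0+(2)·0+(2)·0 = -2
⇒ T^-2 Θ^-2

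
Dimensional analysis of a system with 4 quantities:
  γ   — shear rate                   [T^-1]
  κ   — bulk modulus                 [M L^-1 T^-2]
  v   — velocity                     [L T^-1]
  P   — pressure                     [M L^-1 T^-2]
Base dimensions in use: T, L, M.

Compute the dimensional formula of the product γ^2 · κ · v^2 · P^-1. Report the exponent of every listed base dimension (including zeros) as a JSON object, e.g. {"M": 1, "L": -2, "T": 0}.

{"T": -4, "L": 2, "M": 0}

Dimensional matrix (T×L×M by γ×κ×v×P):
  T: [-1 -2 -1 -2]
  L: [ 0 -1  1 -1]
  M: [ 0  1  0  1]
  [T]: (2)·-1+(1)·-2+(2)·-1+(-1)·-2 = -4
  [L]: (2)·0+(1)·-1+(2)·1+(-1)·-1 = 2
  [M]: (2)·0+(1)·1+(2)·0+(-1)·1 = 0
⇒ T^-4 L^2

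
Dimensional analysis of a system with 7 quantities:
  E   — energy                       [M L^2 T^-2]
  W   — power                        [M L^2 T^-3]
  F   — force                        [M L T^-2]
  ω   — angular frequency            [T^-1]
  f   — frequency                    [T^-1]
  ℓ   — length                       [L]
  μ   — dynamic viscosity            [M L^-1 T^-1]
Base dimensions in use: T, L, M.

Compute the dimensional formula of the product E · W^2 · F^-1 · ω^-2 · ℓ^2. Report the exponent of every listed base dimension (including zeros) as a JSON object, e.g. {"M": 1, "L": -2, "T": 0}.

{"T": -4, "L": 7, "M": 2}

Write exponents as rows T,L,M / cols E,W,F,ω,f,ℓ,μ:
  T: [-2 -3 -2 -1 -1  0 -1]
  L: [ 2  2  1  0  0  1 -1]
  M: [ 1  1  1  0  0  0  1]
  [T]: (1)·-2+(2)·-3+(-1)·-2+(-2)·-1+(2)·0 = -4
  [L]: (1)·2+(2)·2+(-1)·1+(-2)·0+(2)·1 = 7
  [M]: (1)·1+(2)·1+(-1)·1+(-2)·0+(2)·0 = 2
⇒ T^-4 L^7 M^2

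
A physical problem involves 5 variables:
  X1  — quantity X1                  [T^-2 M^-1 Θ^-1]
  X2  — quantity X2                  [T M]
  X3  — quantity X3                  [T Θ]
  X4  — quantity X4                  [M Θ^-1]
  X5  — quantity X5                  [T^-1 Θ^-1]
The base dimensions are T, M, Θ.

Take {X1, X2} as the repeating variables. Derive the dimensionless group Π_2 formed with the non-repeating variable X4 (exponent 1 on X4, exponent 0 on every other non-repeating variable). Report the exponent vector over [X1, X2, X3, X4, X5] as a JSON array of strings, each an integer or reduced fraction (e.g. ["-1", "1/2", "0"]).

Exponent matrix [T,M,Θ] × [X1,X2,X3,X4,X5]:
  T: [-2  1  1  0 -1]
  M: [-1  1  0  1  0]
  Θ: [-1  0  1 -1 -1]
Row reduction gives pivot columns X1,X2; rank = 2
Repeat: X1,X2; free: X3,X4,X5
RREF:
  r0: [   1    0   -1    1    1]
  r1: [   0    1   -1    2    1]
  r2: [   0    0    0    0    0]
Fix exponent of X4 at 1, X3 at 0, X5 at 0; solve each RREF row for its pivot's exponent:
  r0: exp(X1) + (1)·1 = 0 ⇒ exp(X1) = -1
  r1: exp(X2) + (2)·1 = 0 ⇒ exp(X2) = -2
Π_2 = X1^-1 · X2^-2 · X4

["-1", "-2", "0", "1", "0"]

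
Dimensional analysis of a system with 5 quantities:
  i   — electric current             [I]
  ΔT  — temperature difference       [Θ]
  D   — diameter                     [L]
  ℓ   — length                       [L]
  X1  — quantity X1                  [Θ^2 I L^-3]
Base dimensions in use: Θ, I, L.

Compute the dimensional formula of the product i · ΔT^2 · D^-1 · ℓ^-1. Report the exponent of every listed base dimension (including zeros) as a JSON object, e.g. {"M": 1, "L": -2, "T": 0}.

{"Θ": 2, "I": 1, "L": -2}

Exponent matrix [Θ,I,L] × [i,ΔT,D,ℓ,X1]:
  Θ: [ 0  1  0  0  2]
  I: [ 1  0  0  0  1]
  L: [ 0  0  1  1 -3]
  [Θ]: (1)·0+(2)·1+(-1)·0+(-1)·0 = 2
  [I]: (1)·1+(2)·0+(-1)·0+(-1)·0 = 1
  [L]: (1)·0+(2)·0+(-1)·1+(-1)·1 = -2
⇒ Θ^2 I L^-2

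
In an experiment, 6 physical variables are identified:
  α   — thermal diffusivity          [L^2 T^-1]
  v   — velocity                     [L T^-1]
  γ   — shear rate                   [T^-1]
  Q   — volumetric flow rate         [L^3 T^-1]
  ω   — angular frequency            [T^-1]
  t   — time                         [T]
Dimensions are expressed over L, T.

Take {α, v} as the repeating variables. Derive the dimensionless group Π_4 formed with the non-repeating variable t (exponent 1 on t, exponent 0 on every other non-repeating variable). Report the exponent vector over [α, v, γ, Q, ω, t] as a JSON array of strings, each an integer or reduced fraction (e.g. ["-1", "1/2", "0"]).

Write exponents as rows L,T / cols α,v,γ,Q,ω,t:
  L: [ 2  1  0  3  0  0]
  T: [-1 -1 -1 -1 -1  1]
Echelon form has 2 nonzero rows (pivots: α,v)
Repeat: α,v; free: γ,Q,ω,t
RREF:
  r0: [   1    0   -1    2   -1    1]
  r1: [   0    1    2   -1    2   -2]
Fix exponent of t at 1, γ at 0, Q at 0, ω at 0; solve each RREF row for its pivot's exponent:
  r0: exp(α) + (1)·1 = 0 ⇒ exp(α) = -1
  r1: exp(v) + (-2)·1 = 0 ⇒ exp(v) = 2
Π_4 = α^-1 · v^2 · t

["-1", "2", "0", "0", "0", "1"]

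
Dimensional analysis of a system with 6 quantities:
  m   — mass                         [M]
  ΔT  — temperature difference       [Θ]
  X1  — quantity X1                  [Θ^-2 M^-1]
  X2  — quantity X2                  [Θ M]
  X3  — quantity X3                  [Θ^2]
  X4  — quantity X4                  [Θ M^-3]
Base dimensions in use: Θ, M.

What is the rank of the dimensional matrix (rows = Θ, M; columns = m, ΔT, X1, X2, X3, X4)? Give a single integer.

2

Write exponents as rows Θ,M / cols m,ΔT,X1,X2,X3,X4:
  Θ: [ 0  1 -2  1  2  1]
  M: [ 1  0 -1  1  0 -3]
Row reduction gives pivot columns m,ΔT; rank = 2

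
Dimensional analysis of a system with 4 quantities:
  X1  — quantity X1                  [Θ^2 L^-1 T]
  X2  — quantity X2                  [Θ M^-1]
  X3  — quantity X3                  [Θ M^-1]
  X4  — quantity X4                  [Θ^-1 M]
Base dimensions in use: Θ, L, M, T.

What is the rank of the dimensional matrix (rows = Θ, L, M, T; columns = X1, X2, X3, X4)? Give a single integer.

2

Exponent matrix [Θ,L,M,T] × [X1,X2,X3,X4]:
  Θ: [ 2  1  1 -1]
  L: [-1  0  0  0]
  M: [ 0 -1 -1  1]
  T: [ 1  0  0  0]
Row reduction gives pivot columns X1,X2; rank = 2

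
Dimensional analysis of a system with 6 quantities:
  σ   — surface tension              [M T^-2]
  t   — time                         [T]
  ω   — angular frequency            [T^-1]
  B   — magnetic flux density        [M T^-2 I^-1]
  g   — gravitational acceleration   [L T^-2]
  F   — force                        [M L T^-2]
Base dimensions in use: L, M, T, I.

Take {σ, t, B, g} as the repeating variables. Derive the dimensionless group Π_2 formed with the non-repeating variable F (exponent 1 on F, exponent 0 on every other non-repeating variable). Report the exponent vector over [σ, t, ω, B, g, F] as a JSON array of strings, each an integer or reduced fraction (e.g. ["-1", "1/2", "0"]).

["-1", "-2", "0", "0", "-1", "1"]

Dimensional matrix (L×M×T×I by σ×t×ω×B×g×F):
  L: [ 0  0  0  0  1  1]
  M: [ 1  0  0  1  0  1]
  T: [-2  1 -1 -2 -2 -2]
  I: [ 0  0  0 -1  0  0]
Row reduction gives pivot columns σ,t,B,g; rank = 4
Repeat: σ,t,B,g; free: ω,F
RREF:
  r0: [   1    0    0    0    0    1]
  r1: [   0    1   -1    0    0    2]
  r2: [   0    0    0    1    0    0]
  r3: [   0    0    0    0    1    1]
Fix exponent of F at 1, ω at 0; solve each RREF row for its pivot's exponent:
  r0: exp(σ) + (1)·1 = 0 ⇒ exp(σ) = -1
  r1: exp(t) + (2)·1 = 0 ⇒ exp(t) = -2
  r2: exp(B) + (0)·1 = 0 ⇒ exp(B) = 0
  r3: exp(g) + (1)·1 = 0 ⇒ exp(g) = -1
Π_2 = σ^-1 · t^-2 · g^-1 · F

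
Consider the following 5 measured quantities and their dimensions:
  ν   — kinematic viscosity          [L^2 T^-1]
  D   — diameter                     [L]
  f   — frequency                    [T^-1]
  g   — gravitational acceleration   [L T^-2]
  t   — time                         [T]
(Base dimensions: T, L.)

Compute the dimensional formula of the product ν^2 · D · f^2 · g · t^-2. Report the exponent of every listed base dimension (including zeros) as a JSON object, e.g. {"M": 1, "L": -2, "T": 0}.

Exponent matrix [T,L] × [ν,D,f,g,t]:
  T: [-1  0 -1 -2  1]
  L: [ 2  1  0  1  0]
  [T]: (2)·-1+(1)·0+(2)·-1+(1)·-2+(-2)·1 = -8
  [L]: (2)·2+(1)·1+(2)·0+(1)·1+(-2)·0 = 6
⇒ T^-8 L^6

{"T": -8, "L": 6}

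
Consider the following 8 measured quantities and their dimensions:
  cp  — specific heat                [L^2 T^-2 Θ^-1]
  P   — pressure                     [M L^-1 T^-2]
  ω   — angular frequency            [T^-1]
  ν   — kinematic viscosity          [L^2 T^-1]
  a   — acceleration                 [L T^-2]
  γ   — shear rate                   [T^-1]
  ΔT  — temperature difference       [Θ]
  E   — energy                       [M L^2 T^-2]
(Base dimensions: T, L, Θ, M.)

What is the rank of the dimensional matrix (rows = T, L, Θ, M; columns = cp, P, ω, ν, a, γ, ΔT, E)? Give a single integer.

4

Exponent matrix [T,L,Θ,M] × [cp,P,ω,ν,a,γ,ΔT,E]:
  T: [-2 -2 -1 -1 -2 -1  0 -2]
  L: [ 2 -1  0  2  1  0  0  2]
  Θ: [-1  0  0  0  0  0  1  0]
  M: [ 0  1  0  0  0  0  0  1]
RREF → pivots at {cp,P,ω,ν} ⇒ r = 4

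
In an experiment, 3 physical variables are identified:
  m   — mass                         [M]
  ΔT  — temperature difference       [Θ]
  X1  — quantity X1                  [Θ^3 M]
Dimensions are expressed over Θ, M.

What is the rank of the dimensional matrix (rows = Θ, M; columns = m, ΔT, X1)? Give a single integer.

Write exponents as rows Θ,M / cols m,ΔT,X1:
  Θ: [ 0  1  3]
  M: [ 1  0  1]
RREF → pivots at {m,ΔT} ⇒ r = 2

2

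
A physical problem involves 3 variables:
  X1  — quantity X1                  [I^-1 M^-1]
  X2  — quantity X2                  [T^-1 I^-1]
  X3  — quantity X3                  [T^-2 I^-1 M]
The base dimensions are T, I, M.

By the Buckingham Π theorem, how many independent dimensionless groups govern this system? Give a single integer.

1

Dimensional matrix (T×I×M by X1×X2×X3):
  T: [ 0 -1 -2]
  I: [-1 -1 -1]
  M: [-1  0  1]
RREF → pivots at {X1,X2} ⇒ r = 2
Π count = n − r = 3 − 2 = 1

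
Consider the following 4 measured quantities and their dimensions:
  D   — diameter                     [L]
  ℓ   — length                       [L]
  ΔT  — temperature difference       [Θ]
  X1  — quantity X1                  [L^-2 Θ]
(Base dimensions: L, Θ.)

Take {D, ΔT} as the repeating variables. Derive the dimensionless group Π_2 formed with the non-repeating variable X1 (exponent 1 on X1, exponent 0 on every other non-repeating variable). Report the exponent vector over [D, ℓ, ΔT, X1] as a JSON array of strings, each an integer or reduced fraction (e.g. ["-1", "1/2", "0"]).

["2", "0", "-1", "1"]

Write exponents as rows L,Θ / cols D,ℓ,ΔT,X1:
  L: [ 1  1  0 -2]
  Θ: [ 0  0  1  1]
Echelon form has 2 nonzero rows (pivots: D,ΔT)
Repeat: D,ΔT; free: ℓ,X1
RREF:
  r0: [   1    1    0   -2]
  r1: [   0    0    1    1]
Fix exponent of X1 at 1, ℓ at 0; solve each RREF row for its pivot's exponent:
  r0: exp(D) + (-2)·1 = 0 ⇒ exp(D) = 2
  r1: exp(ΔT) + (1)·1 = 0 ⇒ exp(ΔT) = -1
Π_2 = D^2 · ΔT^-1 · X1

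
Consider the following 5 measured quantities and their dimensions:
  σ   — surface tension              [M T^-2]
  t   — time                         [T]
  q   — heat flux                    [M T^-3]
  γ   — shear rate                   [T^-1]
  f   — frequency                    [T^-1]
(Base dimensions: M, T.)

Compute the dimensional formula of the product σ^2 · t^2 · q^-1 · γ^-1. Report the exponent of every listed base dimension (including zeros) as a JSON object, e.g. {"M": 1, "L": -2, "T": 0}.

Dimensional matrix (M×T by σ×t×q×γ×f):
  M: [ 1  0  1  0  0]
  T: [-2  1 -3 -1 -1]
  [M]: (2)·1+(2)·0+(-1)·1+(-1)·0 = 1
  [T]: (2)·-2+(2)·1+(-1)·-3+(-1)·-1 = 2
⇒ M T^2

{"M": 1, "T": 2}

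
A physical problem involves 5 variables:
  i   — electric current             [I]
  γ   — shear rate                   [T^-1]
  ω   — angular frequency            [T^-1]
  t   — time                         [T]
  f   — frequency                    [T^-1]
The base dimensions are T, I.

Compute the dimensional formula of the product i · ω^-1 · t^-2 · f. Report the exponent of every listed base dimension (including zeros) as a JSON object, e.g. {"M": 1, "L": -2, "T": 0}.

Exponent matrix [T,I] × [i,γ,ω,t,f]:
  T: [ 0 -1 -1  1 -1]
  I: [ 1  0  0  0  0]
  [T]: (1)·0+(-1)·-1+(-2)·1+(1)·-1 = -2
  [I]: (1)·1+(-1)·0+(-2)·0+(1)·0 = 1
⇒ T^-2 I

{"T": -2, "I": 1}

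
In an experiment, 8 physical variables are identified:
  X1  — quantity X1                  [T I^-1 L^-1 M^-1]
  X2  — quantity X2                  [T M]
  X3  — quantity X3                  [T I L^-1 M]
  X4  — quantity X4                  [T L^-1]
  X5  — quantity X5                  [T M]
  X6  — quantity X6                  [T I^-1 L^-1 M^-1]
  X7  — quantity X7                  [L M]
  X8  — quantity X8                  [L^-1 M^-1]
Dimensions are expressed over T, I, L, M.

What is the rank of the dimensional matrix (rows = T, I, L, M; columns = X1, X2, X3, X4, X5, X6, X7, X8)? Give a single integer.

Write exponents as rows T,I,L,M / cols X1,X2,X3,X4,X5,X6,X7,X8:
  T: [ 1  1  1  1  1  1  0  0]
  I: [-1  0  1  0  0 -1  0  0]
  L: [-1  0 -1 -1  0 -1  1 -1]
  M: [-1  1  1  0  1 -1  1 -1]
Echelon form has 3 nonzero rows (pivots: X1,X2,X3)

3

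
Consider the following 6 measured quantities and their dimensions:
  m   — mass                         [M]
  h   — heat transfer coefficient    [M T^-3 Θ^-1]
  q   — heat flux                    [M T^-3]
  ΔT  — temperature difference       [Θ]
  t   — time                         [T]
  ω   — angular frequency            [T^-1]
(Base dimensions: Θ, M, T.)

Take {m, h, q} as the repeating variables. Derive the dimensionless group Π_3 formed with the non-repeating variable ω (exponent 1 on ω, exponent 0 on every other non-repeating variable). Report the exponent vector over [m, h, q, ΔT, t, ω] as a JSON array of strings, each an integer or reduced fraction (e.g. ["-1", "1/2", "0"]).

Exponent matrix [Θ,M,T] × [m,h,q,ΔT,t,ω]:
  Θ: [ 0 -1  0  1  0  0]
  M: [ 1  1  1  0  0  0]
  T: [ 0 -3 -3  0  1 -1]
Row reduction gives pivot columns m,h,q; rank = 3
Repeat: m,h,q; free: ΔT,t,ω
RREF:
  r0: [   1    0    0    0  1/3 -1/3]
  r1: [   0    1    0   -1    0    0]
  r2: [   0    0    1    1 -1/3  1/3]
Fix exponent of ω at 1, ΔT at 0, t at 0; solve each RREF row for its pivot's exponent:
  r0: exp(m) + (-1/3)·1 = 0 ⇒ exp(m) = 1/3
  r1: exp(h) + (0)·1 = 0 ⇒ exp(h) = 0
  r2: exp(q) + (1/3)·1 = 0 ⇒ exp(q) = -1/3
Π_3 = m^(1/3) · q^(-1/3) · ω

["1/3", "0", "-1/3", "0", "0", "1"]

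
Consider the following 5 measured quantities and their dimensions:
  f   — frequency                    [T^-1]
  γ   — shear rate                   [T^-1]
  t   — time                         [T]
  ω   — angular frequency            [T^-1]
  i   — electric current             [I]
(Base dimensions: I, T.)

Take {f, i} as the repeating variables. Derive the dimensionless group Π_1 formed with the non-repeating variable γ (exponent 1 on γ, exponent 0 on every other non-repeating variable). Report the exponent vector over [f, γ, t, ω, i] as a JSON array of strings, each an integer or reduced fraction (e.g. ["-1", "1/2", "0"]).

["-1", "1", "0", "0", "0"]

Dimensional matrix (I×T by f×γ×t×ω×i):
  I: [ 0  0  0  0  1]
  T: [-1 -1  1 -1  0]
Echelon form has 2 nonzero rows (pivots: f,i)
Repeat: f,i; free: γ,t,ω
RREF:
  r0: [   1    1   -1    1    0]
  r1: [   0    0    0    0    1]
Fix exponent of γ at 1, t at 0, ω at 0; solve each RREF row for its pivot's exponent:
  r0: exp(f) + (1)·1 = 0 ⇒ exp(f) = -1
  r1: exp(i) + (0)·1 = 0 ⇒ exp(i) = 0
Π_1 = f^-1 · γ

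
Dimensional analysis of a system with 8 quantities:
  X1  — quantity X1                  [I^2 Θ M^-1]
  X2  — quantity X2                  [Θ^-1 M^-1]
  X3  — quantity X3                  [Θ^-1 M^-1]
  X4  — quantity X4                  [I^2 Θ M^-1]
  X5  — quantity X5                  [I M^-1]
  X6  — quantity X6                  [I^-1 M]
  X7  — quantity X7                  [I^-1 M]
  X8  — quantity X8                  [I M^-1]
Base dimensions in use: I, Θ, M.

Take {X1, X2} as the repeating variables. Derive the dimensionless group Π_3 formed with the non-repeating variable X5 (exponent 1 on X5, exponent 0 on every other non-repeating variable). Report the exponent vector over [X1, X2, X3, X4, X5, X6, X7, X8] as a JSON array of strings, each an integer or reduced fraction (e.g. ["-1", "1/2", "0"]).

["-1/2", "-1/2", "0", "0", "1", "0", "0", "0"]

Write exponents as rows I,Θ,M / cols X1,X2,X3,X4,X5,X6,X7,X8:
  I: [ 2  0  0  2  1 -1 -1  1]
  Θ: [ 1 -1 -1  1  0  0  0  0]
  M: [-1 -1 -1 -1 -1  1  1 -1]
Echelon form has 2 nonzero rows (pivots: X1,X2)
Repeat: X1,X2; free: X3,X4,X5,X6,X7,X8
RREF:
  r0: [   1    0    0    1  1/2 -1/2 -1/2  1/2]
  r1: [   0    1    1    0  1/2 -1/2 -1/2  1/2]
  r2: [   0    0    0    0    0    0    0    0]
Fix exponent of X5 at 1, X3 at 0, X4 at 0, X6 at 0, X7 at 0, X8 at 0; solve each RREF row for its pivot's exponent:
  r0: exp(X1) + (1/2)·1 = 0 ⇒ exp(X1) = -1/2
  r1: exp(X2) + (1/2)·1 = 0 ⇒ exp(X2) = -1/2
Π_3 = X1^(-1/2) · X2^(-1/2) · X5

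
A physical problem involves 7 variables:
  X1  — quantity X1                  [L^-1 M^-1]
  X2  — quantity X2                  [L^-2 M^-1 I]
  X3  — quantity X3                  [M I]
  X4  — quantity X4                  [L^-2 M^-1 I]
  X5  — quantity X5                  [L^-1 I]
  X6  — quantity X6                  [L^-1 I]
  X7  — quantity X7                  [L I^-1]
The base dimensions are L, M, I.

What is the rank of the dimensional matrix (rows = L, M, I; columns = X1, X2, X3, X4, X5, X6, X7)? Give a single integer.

2

Exponent matrix [L,M,I] × [X1,X2,X3,X4,X5,X6,X7]:
  L: [-1 -2  0 -2 -1 -1  1]
  M: [-1 -1  1 -1  0  0  0]
  I: [ 0  1  1  1  1  1 -1]
Row reduction gives pivot columns X1,X2; rank = 2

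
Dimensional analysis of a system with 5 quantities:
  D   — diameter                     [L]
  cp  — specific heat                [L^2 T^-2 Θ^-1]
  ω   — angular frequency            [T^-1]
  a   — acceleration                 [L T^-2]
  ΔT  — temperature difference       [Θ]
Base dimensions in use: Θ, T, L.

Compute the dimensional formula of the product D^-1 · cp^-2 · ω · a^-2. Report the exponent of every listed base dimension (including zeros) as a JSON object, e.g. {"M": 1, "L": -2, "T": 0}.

{"Θ": 2, "T": 7, "L": -7}

Exponent matrix [Θ,T,L] × [D,cp,ω,a,ΔT]:
  Θ: [ 0 -1  0  0  1]
  T: [ 0 -2 -1 -2  0]
  L: [ 1  2  0  1  0]
  [Θ]: (-1)·0+(-2)·-1+(1)·0+(-2)·0 = 2
  [T]: (-1)·0+(-2)·-2+(1)·-1+(-2)·-2 = 7
  [L]: (-1)·1+(-2)·2+(1)·0+(-2)·1 = -7
⇒ Θ^2 T^7 L^-7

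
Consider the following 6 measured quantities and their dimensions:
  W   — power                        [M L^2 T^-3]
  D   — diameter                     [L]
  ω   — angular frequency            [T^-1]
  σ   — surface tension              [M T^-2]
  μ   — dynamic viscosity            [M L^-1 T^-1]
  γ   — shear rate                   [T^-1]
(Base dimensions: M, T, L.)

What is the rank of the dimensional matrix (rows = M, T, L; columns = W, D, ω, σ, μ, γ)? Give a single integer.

Exponent matrix [M,T,L] × [W,D,ω,σ,μ,γ]:
  M: [ 1  0  0  1  1  0]
  T: [-3  0 -1 -2 -1 -1]
  L: [ 2  1  0  0 -1  0]
Echelon form has 3 nonzero rows (pivots: W,D,ω)

3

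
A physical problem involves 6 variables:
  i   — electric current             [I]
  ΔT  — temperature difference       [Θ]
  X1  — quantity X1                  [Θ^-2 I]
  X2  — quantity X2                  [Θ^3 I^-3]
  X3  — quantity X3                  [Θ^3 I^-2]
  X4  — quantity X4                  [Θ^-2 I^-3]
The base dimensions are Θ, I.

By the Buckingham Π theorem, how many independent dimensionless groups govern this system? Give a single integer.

4

Dimensional matrix (Θ×I by i×ΔT×X1×X2×X3×X4):
  Θ: [ 0  1 -2  3  3 -2]
  I: [ 1  0  1 -3 -2 -3]
RREF → pivots at {i,ΔT} ⇒ r = 2
6 vars − rank 2 = 4 Π groups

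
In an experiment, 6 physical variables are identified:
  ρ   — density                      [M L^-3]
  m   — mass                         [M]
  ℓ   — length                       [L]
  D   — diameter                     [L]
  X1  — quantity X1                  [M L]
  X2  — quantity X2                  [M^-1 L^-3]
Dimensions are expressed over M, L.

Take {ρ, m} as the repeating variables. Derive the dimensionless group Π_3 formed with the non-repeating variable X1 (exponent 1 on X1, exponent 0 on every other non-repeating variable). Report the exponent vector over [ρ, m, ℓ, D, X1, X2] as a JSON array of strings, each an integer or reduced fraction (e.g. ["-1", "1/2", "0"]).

Write exponents as rows M,L / cols ρ,m,ℓ,D,X1,X2:
  M: [ 1  1  0  0  1 -1]
  L: [-3  0  1  1  1 -3]
Row reduction gives pivot columns ρ,m; rank = 2
Repeat: ρ,m; free: ℓ,D,X1,X2
RREF:
  r0: [   1    0 -1/3 -1/3 -1/3    1]
  r1: [   0    1  1/3  1/3  4/3   -2]
Fix exponent of X1 at 1, ℓ at 0, D at 0, X2 at 0; solve each RREF row for its pivot's exponent:
  r0: exp(ρ) + (-1/3)·1 = 0 ⇒ exp(ρ) = 1/3
  r1: exp(m) + (4/3)·1 = 0 ⇒ exp(m) = -4/3
Π_3 = ρ^(1/3) · m^(-4/3) · X1

["1/3", "-4/3", "0", "0", "1", "0"]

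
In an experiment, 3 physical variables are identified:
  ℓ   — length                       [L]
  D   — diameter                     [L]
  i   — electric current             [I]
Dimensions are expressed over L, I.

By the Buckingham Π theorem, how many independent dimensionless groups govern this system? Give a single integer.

1

Exponent matrix [L,I] × [ℓ,D,i]:
  L: [ 1  1  0]
  I: [ 0  0  1]
RREF → pivots at {ℓ,i} ⇒ r = 2
Π count = n − r = 3 − 2 = 1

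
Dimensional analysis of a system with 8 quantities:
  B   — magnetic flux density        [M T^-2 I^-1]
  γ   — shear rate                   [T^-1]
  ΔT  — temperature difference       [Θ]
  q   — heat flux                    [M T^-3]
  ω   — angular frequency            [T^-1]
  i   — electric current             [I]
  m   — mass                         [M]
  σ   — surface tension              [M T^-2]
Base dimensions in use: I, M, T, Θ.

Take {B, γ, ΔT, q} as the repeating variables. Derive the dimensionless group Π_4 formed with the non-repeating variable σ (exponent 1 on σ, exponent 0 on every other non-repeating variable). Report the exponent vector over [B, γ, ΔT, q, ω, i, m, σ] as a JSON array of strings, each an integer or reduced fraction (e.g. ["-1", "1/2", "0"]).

Exponent matrix [I,M,T,Θ] × [B,γ,ΔT,q,ω,i,m,σ]:
  I: [-1  0  0  0  0  1  0  0]
  M: [ 1  0  0  1  0  0  1  1]
  T: [-2 -1  0 -3 -1  0  0 -2]
  Θ: [ 0  0  1  0  0  0  0  0]
RREF → pivots at {B,γ,ΔT,q} ⇒ r = 4
Pivot set = {B,γ,ΔT,q}, free = {ω,i,m,σ}
RREF:
  r0: [   1    0    0    0    0   -1    0    0]
  r1: [   0    1    0    0    1   -1   -3   -1]
  r2: [   0    0    1    0    0    0    0    0]
  r3: [   0    0    0    1    0    1    1    1]
Fix exponent of σ at 1, ω at 0, i at 0, m at 0; solve each RREF row for its pivot's exponent:
  r0: exp(B) + (0)·1 = 0 ⇒ exp(B) = 0
  r1: exp(γ) + (-1)·1 = 0 ⇒ exp(γ) = 1
  r2: exp(ΔT) + (0)·1 = 0 ⇒ exp(ΔT) = 0
  r3: exp(q) + (1)·1 = 0 ⇒ exp(q) = -1
Π_4 = γ · q^-1 · σ

["0", "1", "0", "-1", "0", "0", "0", "1"]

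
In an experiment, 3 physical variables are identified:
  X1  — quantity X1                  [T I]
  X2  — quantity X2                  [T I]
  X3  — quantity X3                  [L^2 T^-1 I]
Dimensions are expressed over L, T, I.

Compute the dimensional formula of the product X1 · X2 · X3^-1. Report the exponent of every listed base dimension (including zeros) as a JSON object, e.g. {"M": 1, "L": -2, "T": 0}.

Dimensional matrix (L×T×I by X1×X2×X3):
  L: [ 0  0  2]
  T: [ 1  1 -1]
  I: [ 1  1  1]
  [L]: (1)·0+(1)·0+(-1)·2 = -2
  [T]: (1)·1+(1)·1+(-1)·-1 = 3
  [I]: (1)·1+(1)·1+(-1)·1 = 1
⇒ L^-2 T^3 I

{"L": -2, "T": 3, "I": 1}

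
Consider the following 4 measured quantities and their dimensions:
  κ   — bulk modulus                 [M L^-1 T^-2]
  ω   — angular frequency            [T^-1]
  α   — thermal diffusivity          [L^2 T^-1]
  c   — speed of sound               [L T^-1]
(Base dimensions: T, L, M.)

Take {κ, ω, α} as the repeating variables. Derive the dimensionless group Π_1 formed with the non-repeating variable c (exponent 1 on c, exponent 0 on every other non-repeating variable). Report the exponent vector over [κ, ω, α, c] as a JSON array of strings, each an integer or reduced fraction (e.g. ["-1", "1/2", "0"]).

["0", "-1/2", "-1/2", "1"]

Exponent matrix [T,L,M] × [κ,ω,α,c]:
  T: [-2 -1 -1 -1]
  L: [-1  0  2  1]
  M: [ 1  0  0  0]
RREF → pivots at {κ,ω,α} ⇒ r = 3
Pivot set = {κ,ω,α}, free = {c}
RREF:
  r0: [   1    0    0    0]
  r1: [   0    1    0  1/2]
  r2: [   0    0    1  1/2]
Fix exponent of c at 1; solve each RREF row for its pivot's exponent:
  r0: exp(κ) + (0)·1 = 0 ⇒ exp(κ) = 0
  r1: exp(ω) + (1/2)·1 = 0 ⇒ exp(ω) = -1/2
  r2: exp(α) + (1/2)·1 = 0 ⇒ exp(α) = -1/2
Π_1 = ω^(-1/2) · α^(-1/2) · c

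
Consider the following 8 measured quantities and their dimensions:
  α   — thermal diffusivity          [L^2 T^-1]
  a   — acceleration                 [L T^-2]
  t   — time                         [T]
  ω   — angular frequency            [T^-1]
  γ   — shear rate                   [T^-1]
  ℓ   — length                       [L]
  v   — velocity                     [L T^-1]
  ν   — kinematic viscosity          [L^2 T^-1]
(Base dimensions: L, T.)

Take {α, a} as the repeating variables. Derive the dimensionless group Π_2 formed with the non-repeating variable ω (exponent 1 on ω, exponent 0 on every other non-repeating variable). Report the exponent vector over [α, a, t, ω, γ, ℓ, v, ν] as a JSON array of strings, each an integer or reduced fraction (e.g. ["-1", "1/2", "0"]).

["1/3", "-2/3", "0", "1", "0", "0", "0", "0"]

Dimensional matrix (L×T by α×a×t×ω×γ×ℓ×v×ν):
  L: [ 2  1  0  0  0  1  1  2]
  T: [-1 -2  1 -1 -1  0 -1 -1]
Row reduction gives pivot columns α,a; rank = 2
Repeat: α,a; free: t,ω,γ,ℓ,v,ν
RREF:
  r0: [   1    0  1/3 -1/3 -1/3  2/3  1/3    1]
  r1: [   0    1 -2/3  2/3  2/3 -1/3  1/3    0]
Fix exponent of ω at 1, t at 0, γ at 0, ℓ at 0, v at 0, ν at 0; solve each RREF row for its pivot's exponent:
  r0: exp(α) + (-1/3)·1 = 0 ⇒ exp(α) = 1/3
  r1: exp(a) + (2/3)·1 = 0 ⇒ exp(a) = -2/3
Π_2 = α^(1/3) · a^(-2/3) · ω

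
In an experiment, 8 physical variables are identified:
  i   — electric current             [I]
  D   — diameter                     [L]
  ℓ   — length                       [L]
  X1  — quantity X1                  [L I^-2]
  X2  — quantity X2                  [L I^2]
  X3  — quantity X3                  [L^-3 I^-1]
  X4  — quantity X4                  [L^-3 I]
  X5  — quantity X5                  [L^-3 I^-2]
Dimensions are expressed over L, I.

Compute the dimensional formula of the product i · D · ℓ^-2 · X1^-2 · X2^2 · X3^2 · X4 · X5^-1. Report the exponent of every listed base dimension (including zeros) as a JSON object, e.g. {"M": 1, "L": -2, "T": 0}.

{"L": -7, "I": 10}

Dimensional matrix (L×I by i×D×ℓ×X1×X2×X3×X4×X5):
  L: [ 0  1  1  1  1 -3 -3 -3]
  I: [ 1  0  0 -2  2 -1  1 -2]
  [L]: (1)·0+(1)·1+(-2)·1+(-2)·1+(2)·1+(2)·-3+(1)·-3+(-1)·-3 = -7
  [I]: (1)·1+(1)·0+(-2)·0+(-2)·-2+(2)·2+(2)·-1+(1)·1+(-1)·-2 = 10
⇒ L^-7 I^10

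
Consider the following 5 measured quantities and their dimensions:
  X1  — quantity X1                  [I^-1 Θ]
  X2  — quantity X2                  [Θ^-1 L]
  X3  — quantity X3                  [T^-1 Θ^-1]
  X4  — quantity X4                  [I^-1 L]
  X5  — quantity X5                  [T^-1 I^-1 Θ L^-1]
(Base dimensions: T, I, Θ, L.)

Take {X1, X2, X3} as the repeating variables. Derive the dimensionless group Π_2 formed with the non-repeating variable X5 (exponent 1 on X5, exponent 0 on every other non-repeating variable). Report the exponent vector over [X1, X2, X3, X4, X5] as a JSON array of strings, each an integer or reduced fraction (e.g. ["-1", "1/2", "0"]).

Dimensional matrix (T×I×Θ×L by X1×X2×X3×X4×X5):
  T: [ 0  0 -1  0 -1]
  I: [-1  0  0 -1 -1]
  Θ: [ 1 -1 -1  0  1]
  L: [ 0  1  0  1 -1]
Echelon form has 3 nonzero rows (pivots: X1,X2,X3)
Pivot set = {X1,X2,X3}, free = {X4,X5}
RREF:
  r0: [   1    0    0    1    1]
  r1: [   0    1    0    1   -1]
  r2: [   0    0    1    0    1]
  r3: [   0    0    0    0    0]
Fix exponent of X5 at 1, X4 at 0; solve each RREF row for its pivot's exponent:
  r0: exp(X1) + (1)·1 = 0 ⇒ exp(X1) = -1
  r1: exp(X2) + (-1)·1 = 0 ⇒ exp(X2) = 1
  r2: exp(X3) + (1)·1 = 0 ⇒ exp(X3) = -1
Π_2 = X1^-1 · X2 · X3^-1 · X5

["-1", "1", "-1", "0", "1"]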